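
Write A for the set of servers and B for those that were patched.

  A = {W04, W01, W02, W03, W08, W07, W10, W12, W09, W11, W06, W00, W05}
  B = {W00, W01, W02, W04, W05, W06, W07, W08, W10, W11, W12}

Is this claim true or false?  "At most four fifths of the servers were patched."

False

Truth condition: |A ∩ B| / |A| ≤ 4/5.
A (the restrictor) = {W04, W01, W02, W03, W08, W07, W10, W12, W09, W11, W06, W00, W05}, |A| = 13.
A ∩ B = {W04, W01, W02, W08, W07, W10, W12, W11, W06, W00, W05}, so |A ∩ B| = 11.
A ∖ B = {W03, W09}, so |A ∖ B| = 2.
|A ∩ B|/|A| = 11/13, so the statement is false.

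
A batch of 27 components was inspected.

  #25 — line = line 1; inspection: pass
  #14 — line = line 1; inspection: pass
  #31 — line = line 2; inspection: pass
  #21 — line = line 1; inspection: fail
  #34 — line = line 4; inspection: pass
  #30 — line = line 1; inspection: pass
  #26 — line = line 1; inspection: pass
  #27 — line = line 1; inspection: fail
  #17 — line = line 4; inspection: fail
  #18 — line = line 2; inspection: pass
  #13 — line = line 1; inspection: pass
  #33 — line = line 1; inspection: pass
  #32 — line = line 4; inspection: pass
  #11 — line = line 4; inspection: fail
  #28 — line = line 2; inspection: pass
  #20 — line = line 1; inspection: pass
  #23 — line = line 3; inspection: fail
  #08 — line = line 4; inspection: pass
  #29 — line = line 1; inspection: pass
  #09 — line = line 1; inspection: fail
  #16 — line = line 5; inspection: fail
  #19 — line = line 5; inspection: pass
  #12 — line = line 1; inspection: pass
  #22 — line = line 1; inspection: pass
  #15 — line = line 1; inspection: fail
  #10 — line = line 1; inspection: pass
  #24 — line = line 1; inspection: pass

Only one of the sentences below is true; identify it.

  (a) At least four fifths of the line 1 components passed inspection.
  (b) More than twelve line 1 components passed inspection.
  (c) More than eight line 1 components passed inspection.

|A| = 16, |A ∩ B| = 12, |A ∖ B| = 4.
(a) requires |A ∩ B| / |A| ≥ 4/5: false.
(b) requires |A ∩ B| > 12: false.
(c) requires |A ∩ B| > 8: true.

(c)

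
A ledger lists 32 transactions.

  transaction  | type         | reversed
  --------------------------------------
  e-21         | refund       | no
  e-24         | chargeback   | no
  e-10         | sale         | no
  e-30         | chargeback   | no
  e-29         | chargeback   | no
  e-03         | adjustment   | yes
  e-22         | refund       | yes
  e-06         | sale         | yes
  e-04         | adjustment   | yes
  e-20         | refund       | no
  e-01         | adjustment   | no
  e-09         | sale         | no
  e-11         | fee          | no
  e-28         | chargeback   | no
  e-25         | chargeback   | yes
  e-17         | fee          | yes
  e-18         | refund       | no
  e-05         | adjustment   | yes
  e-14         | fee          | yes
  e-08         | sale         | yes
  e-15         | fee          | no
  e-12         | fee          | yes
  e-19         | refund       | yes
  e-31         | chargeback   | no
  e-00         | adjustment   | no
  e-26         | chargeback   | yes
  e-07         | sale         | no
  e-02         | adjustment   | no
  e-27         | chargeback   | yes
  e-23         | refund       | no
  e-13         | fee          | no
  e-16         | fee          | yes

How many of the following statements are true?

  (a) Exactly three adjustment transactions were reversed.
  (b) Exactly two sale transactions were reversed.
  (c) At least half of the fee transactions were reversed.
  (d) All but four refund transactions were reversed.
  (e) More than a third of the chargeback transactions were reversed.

5

(a) adjustment: |A| = 6, |A ∩ B| = 3; needs |A ∩ B| = 3 — true.
(b) sale: |A| = 5, |A ∩ B| = 2; needs |A ∩ B| = 2 — true.
(c) fee: |A| = 7, |A ∩ B| = 4; needs |A ∩ B| ≥ |A ∖ B| — true.
(d) refund: |A| = 6, |A ∩ B| = 2; needs |A ∖ B| = 4 — true.
(e) chargeback: |A| = 8, |A ∩ B| = 3; needs |A ∩ B| / |A| > 1/3 — true.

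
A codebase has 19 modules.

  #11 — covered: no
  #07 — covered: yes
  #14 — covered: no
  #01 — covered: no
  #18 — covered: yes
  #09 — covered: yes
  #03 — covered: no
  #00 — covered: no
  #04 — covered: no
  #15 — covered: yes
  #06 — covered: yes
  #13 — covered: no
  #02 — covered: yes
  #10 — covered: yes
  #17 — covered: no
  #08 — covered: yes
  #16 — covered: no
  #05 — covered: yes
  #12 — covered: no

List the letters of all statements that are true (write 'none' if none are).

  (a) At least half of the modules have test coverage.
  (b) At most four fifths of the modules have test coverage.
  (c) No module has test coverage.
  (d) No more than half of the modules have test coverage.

(b), (d)

|A| = 19, |A ∩ B| = 9, |A ∖ B| = 10.
(a) |A ∩ B| ≥ |A ∖ B|: fails.
(b) |A ∩ B| / |A| ≤ 4/5: holds.
(c) A ∩ B = ∅ (|A ∩ B| = 0): fails.
(d) |A ∩ B| ≤ |A ∖ B|: holds.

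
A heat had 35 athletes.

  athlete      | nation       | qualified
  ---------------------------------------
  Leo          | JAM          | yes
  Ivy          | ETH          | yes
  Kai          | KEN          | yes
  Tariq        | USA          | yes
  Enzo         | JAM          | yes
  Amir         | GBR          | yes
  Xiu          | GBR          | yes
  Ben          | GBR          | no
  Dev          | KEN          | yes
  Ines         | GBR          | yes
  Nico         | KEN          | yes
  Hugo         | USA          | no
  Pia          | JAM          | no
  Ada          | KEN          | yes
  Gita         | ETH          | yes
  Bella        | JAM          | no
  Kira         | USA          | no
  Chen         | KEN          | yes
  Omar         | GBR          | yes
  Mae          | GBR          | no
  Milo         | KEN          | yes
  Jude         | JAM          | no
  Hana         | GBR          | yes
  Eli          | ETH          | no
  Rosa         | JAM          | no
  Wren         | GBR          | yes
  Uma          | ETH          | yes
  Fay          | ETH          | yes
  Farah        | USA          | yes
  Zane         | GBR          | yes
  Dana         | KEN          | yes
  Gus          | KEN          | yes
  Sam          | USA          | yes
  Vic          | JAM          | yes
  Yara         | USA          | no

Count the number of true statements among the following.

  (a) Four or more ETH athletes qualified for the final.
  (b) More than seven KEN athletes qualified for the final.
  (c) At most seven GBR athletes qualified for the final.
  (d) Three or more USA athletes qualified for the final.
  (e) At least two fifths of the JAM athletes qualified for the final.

5

(a) ETH: |A| = 5, |A ∩ B| = 4; needs |A ∩ B| ≥ 4 — true.
(b) KEN: |A| = 8, |A ∩ B| = 8; needs |A ∩ B| > 7 — true.
(c) GBR: |A| = 9, |A ∩ B| = 7; needs |A ∩ B| ≤ 7 — true.
(d) USA: |A| = 6, |A ∩ B| = 3; needs |A ∩ B| ≥ 3 — true.
(e) JAM: |A| = 7, |A ∩ B| = 3; needs |A ∩ B| / |A| ≥ 2/5 — true.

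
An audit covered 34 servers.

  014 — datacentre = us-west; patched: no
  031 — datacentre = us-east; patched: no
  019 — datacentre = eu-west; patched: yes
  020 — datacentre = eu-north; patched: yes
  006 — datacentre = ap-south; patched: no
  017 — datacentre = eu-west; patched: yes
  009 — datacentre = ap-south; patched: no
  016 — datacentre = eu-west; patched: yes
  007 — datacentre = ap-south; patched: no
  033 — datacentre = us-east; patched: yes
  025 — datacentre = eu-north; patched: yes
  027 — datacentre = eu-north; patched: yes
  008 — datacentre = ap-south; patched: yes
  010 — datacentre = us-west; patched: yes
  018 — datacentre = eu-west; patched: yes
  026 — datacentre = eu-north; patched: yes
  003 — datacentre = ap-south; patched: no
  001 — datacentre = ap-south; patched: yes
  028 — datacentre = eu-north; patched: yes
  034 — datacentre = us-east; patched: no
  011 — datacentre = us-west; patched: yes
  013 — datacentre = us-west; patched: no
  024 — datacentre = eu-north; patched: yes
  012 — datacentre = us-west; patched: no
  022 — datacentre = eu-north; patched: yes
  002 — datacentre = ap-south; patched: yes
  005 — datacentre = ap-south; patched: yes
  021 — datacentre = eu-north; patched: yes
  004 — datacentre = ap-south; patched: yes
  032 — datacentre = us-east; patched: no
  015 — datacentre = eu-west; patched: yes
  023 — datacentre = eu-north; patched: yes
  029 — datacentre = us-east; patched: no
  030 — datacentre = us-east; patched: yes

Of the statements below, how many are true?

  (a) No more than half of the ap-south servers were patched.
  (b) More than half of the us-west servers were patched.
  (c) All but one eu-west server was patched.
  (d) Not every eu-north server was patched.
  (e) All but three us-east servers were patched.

0

(a) ap-south: |A| = 9, |A ∩ B| = 5; needs |A ∩ B| ≤ |A ∖ B| — false.
(b) us-west: |A| = 5, |A ∩ B| = 2; needs |A ∩ B| > |A ∖ B| — false.
(c) eu-west: |A| = 5, |A ∩ B| = 5; needs |A ∖ B| = 1 — false.
(d) eu-north: |A| = 9, |A ∩ B| = 9; needs A ⊄ B (|A ∖ B| ≥ 1) — false.
(e) us-east: |A| = 6, |A ∩ B| = 2; needs |A ∖ B| = 3 — false.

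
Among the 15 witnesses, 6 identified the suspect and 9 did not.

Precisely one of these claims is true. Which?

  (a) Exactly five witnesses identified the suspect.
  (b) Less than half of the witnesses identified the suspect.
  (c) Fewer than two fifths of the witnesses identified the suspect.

(b)

|A| = 15, |A ∩ B| = 6, |A ∖ B| = 9.
(a) requires |A ∩ B| = 5: false.
(b) requires |A ∩ B| < |A ∖ B|: true.
(c) requires |A ∩ B| / |A| < 2/5: false.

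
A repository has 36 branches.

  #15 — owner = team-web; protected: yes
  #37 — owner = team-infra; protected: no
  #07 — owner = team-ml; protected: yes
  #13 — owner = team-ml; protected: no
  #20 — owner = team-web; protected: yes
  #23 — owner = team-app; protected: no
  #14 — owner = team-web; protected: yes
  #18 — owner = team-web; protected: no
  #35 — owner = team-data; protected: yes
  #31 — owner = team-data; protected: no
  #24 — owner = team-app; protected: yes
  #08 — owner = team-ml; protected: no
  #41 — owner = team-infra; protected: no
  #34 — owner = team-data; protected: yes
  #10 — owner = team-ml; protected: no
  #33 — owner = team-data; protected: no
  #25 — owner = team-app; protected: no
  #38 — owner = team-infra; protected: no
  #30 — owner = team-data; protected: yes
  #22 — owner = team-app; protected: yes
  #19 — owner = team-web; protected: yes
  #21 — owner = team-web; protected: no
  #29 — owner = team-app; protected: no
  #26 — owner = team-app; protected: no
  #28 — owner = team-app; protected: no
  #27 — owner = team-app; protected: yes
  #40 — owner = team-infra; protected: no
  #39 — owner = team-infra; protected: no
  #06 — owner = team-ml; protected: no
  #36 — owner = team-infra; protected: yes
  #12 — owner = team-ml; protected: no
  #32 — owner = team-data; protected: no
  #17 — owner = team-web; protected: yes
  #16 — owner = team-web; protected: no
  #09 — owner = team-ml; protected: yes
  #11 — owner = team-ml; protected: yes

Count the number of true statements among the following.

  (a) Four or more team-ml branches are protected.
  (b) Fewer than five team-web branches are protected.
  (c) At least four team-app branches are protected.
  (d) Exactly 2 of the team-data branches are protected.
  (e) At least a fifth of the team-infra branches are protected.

0

(a) team-ml: |A| = 8, |A ∩ B| = 3; needs |A ∩ B| ≥ 4 — false.
(b) team-web: |A| = 8, |A ∩ B| = 5; needs |A ∩ B| < 5 — false.
(c) team-app: |A| = 8, |A ∩ B| = 3; needs |A ∩ B| ≥ 4 — false.
(d) team-data: |A| = 6, |A ∩ B| = 3; needs |A ∩ B| = 2 — false.
(e) team-infra: |A| = 6, |A ∩ B| = 1; needs |A ∩ B| / |A| ≥ 1/5 — false.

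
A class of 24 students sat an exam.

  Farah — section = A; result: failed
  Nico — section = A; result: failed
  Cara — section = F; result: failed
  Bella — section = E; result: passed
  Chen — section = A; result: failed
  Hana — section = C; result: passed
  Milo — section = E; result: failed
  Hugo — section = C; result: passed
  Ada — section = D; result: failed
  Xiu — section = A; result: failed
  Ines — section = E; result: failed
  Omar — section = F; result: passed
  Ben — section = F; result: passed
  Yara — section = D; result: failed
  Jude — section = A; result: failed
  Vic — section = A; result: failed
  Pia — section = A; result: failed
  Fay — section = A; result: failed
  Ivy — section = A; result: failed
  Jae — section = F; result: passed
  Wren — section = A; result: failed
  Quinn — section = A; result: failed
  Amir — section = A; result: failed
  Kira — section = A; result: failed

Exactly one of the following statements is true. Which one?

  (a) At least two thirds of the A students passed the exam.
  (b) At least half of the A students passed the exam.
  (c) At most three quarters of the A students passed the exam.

|A| = 13, |A ∩ B| = 0, |A ∖ B| = 13.
(a) requires |A ∩ B| / |A| ≥ 2/3: false.
(b) requires |A ∩ B| ≥ |A ∖ B|: false.
(c) requires |A ∩ B| / |A| ≤ 3/4: true.

(c)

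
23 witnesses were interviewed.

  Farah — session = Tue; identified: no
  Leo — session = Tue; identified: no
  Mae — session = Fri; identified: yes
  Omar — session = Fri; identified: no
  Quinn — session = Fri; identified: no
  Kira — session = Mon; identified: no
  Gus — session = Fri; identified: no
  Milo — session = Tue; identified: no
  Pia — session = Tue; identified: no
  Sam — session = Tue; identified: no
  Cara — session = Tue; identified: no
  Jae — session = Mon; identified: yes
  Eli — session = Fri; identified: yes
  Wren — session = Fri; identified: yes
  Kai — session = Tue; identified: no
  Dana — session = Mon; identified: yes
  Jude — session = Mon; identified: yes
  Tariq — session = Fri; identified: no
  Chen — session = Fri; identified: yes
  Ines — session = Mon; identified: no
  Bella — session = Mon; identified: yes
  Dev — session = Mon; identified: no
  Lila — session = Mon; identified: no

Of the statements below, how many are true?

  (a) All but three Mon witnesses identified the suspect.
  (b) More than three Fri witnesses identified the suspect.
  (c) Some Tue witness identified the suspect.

(a) Mon: |A| = 8, |A ∩ B| = 4; needs |A ∖ B| = 3 — false.
(b) Fri: |A| = 8, |A ∩ B| = 4; needs |A ∩ B| > 3 — true.
(c) Tue: |A| = 7, |A ∩ B| = 0; needs A ∩ B ≠ ∅ (|A ∩ B| ≥ 1) — false.

1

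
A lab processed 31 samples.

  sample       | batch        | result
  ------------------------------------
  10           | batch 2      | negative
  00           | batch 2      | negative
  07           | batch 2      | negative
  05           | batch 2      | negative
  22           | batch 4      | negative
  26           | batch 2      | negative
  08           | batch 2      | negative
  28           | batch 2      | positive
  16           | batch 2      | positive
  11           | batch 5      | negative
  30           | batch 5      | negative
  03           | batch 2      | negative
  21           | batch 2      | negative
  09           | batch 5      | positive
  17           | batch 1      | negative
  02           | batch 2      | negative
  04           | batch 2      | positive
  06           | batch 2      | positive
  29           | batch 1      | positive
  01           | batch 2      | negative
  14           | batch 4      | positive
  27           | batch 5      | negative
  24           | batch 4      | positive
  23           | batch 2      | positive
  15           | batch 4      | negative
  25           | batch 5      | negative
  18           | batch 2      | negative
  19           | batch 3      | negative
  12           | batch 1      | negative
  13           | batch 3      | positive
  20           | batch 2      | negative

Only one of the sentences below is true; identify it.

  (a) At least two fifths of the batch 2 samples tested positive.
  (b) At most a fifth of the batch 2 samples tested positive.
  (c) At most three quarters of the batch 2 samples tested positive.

(c)

|A| = 17, |A ∩ B| = 5, |A ∖ B| = 12.
(a) requires |A ∩ B| / |A| ≥ 2/5: false.
(b) requires |A ∩ B| / |A| ≤ 1/5: false.
(c) requires |A ∩ B| / |A| ≤ 3/4: true.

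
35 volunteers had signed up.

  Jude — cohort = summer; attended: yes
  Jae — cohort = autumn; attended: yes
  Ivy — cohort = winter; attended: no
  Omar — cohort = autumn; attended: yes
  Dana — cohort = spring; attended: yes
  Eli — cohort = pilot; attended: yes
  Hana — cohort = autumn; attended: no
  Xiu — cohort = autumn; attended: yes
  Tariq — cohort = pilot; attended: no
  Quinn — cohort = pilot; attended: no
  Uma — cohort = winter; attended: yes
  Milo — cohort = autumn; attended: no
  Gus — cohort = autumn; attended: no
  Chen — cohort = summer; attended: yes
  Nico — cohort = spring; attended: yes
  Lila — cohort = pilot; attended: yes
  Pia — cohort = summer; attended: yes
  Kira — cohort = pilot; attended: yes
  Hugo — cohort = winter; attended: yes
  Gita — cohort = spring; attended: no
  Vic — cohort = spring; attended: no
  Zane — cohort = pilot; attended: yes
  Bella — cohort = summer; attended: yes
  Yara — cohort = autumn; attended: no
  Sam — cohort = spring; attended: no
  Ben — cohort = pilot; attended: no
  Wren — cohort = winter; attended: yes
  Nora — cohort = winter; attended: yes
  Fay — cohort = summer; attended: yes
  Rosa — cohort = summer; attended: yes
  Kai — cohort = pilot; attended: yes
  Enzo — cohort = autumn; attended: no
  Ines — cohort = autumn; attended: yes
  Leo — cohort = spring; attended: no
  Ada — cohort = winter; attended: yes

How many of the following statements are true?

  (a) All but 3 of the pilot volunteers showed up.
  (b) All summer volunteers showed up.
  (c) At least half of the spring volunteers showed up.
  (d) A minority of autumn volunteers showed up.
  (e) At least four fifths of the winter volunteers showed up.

(a) pilot: |A| = 8, |A ∩ B| = 5; needs |A ∖ B| = 3 — true.
(b) summer: |A| = 6, |A ∩ B| = 6; needs A ⊆ B, i.e. every element of A is in B (|A ∖ B| = 0) — true.
(c) spring: |A| = 6, |A ∩ B| = 2; needs |A ∩ B| ≥ |A ∖ B| — false.
(d) autumn: |A| = 9, |A ∩ B| = 4; needs |A ∩ B| < |A ∖ B| — true.
(e) winter: |A| = 6, |A ∩ B| = 5; needs |A ∩ B| / |A| ≥ 4/5 — true.

4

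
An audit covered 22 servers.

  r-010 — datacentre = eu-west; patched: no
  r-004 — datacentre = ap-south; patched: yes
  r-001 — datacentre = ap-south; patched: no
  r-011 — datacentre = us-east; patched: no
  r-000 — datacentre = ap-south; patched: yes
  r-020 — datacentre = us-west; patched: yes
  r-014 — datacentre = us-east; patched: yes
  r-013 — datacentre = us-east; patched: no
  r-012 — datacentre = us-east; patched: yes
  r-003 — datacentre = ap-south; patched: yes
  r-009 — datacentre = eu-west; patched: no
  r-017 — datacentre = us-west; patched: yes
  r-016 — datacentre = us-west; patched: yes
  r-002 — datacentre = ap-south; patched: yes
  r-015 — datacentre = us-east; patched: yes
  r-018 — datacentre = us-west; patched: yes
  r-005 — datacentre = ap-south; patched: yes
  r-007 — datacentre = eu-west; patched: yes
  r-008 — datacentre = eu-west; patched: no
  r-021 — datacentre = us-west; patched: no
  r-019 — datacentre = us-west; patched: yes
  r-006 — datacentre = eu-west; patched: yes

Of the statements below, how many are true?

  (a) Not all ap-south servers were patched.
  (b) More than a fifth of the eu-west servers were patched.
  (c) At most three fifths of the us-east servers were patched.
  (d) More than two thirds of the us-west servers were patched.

4

(a) ap-south: |A| = 6, |A ∩ B| = 5; needs A ⊄ B (|A ∖ B| ≥ 1) — true.
(b) eu-west: |A| = 5, |A ∩ B| = 2; needs |A ∩ B| / |A| > 1/5 — true.
(c) us-east: |A| = 5, |A ∩ B| = 3; needs |A ∩ B| / |A| ≤ 3/5 — true.
(d) us-west: |A| = 6, |A ∩ B| = 5; needs |A ∩ B| / |A| > 2/3 — true.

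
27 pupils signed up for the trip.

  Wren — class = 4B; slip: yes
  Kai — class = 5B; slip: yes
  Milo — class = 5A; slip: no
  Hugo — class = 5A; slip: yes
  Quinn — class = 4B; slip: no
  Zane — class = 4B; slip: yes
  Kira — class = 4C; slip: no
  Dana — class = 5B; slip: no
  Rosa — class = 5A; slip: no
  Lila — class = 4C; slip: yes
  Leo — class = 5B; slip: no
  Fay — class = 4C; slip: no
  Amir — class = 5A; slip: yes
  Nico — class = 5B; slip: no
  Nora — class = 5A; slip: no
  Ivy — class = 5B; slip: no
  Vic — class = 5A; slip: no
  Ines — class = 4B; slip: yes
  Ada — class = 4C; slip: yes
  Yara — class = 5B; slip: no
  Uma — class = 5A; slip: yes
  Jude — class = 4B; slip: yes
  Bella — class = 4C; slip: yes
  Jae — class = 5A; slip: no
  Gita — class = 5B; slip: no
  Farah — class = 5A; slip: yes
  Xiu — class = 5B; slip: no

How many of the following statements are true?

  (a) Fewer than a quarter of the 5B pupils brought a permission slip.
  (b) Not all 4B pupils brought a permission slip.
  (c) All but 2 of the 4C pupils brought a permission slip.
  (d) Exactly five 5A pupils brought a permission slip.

3

(a) 5B: |A| = 8, |A ∩ B| = 1; needs |A ∩ B| / |A| < 1/4 — true.
(b) 4B: |A| = 5, |A ∩ B| = 4; needs A ⊄ B (|A ∖ B| ≥ 1) — true.
(c) 4C: |A| = 5, |A ∩ B| = 3; needs |A ∖ B| = 2 — true.
(d) 5A: |A| = 9, |A ∩ B| = 4; needs |A ∩ B| = 5 — false.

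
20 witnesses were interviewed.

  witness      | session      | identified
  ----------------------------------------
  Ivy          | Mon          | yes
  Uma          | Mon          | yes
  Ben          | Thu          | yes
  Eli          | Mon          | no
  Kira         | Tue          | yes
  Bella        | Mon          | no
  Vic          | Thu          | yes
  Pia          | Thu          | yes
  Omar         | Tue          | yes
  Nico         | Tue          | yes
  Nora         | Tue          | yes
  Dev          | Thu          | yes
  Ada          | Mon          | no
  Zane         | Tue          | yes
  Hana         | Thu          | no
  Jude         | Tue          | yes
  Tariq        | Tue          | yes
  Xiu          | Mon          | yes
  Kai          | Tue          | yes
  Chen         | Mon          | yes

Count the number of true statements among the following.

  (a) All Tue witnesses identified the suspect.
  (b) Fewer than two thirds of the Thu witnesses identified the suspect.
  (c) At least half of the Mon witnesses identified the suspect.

(a) Tue: |A| = 8, |A ∩ B| = 8; needs A ⊆ B, i.e. every element of A is in B (|A ∖ B| = 0) — true.
(b) Thu: |A| = 5, |A ∩ B| = 4; needs |A ∩ B| / |A| < 2/3 — false.
(c) Mon: |A| = 7, |A ∩ B| = 4; needs |A ∩ B| ≥ |A ∖ B| — true.

2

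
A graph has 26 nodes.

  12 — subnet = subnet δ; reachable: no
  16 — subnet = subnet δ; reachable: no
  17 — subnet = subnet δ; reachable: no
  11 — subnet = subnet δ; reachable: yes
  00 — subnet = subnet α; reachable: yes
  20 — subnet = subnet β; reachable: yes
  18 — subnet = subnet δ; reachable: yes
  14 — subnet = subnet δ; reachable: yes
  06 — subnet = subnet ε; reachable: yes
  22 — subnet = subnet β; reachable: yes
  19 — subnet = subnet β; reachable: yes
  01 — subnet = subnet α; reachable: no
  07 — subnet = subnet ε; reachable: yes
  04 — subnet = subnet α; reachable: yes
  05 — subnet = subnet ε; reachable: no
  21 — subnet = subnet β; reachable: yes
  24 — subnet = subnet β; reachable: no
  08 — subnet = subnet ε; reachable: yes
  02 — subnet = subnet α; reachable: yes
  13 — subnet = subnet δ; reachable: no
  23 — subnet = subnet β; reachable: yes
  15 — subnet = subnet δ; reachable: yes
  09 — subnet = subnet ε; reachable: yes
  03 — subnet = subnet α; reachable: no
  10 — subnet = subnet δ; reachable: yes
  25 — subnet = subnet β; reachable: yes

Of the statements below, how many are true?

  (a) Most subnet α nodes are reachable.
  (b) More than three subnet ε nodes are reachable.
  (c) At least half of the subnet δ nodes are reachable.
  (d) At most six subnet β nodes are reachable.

4

(a) subnet α: |A| = 5, |A ∩ B| = 3; needs |A ∩ B| > |A ∖ B| — true.
(b) subnet ε: |A| = 5, |A ∩ B| = 4; needs |A ∩ B| > 3 — true.
(c) subnet δ: |A| = 9, |A ∩ B| = 5; needs |A ∩ B| ≥ |A ∖ B| — true.
(d) subnet β: |A| = 7, |A ∩ B| = 6; needs |A ∩ B| ≤ 6 — true.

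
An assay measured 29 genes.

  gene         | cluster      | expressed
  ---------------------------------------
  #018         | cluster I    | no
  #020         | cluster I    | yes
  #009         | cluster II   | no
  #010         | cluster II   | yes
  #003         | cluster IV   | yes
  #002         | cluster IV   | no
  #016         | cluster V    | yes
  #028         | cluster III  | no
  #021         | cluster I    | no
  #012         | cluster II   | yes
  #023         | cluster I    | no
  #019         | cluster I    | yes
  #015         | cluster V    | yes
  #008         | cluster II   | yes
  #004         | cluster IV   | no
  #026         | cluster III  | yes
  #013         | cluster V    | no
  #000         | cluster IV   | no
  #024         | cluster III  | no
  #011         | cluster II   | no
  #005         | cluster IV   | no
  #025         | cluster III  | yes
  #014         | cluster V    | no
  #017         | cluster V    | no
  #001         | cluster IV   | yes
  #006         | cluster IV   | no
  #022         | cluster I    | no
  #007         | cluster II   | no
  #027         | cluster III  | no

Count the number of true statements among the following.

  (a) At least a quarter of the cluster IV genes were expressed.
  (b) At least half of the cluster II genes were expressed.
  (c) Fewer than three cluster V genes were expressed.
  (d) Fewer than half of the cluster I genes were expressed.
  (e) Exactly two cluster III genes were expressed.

5

(a) cluster IV: |A| = 7, |A ∩ B| = 2; needs |A ∩ B| / |A| ≥ 1/4 — true.
(b) cluster II: |A| = 6, |A ∩ B| = 3; needs |A ∩ B| ≥ |A ∖ B| — true.
(c) cluster V: |A| = 5, |A ∩ B| = 2; needs |A ∩ B| < 3 — true.
(d) cluster I: |A| = 6, |A ∩ B| = 2; needs |A ∩ B| < |A ∖ B| — true.
(e) cluster III: |A| = 5, |A ∩ B| = 2; needs |A ∩ B| = 2 — true.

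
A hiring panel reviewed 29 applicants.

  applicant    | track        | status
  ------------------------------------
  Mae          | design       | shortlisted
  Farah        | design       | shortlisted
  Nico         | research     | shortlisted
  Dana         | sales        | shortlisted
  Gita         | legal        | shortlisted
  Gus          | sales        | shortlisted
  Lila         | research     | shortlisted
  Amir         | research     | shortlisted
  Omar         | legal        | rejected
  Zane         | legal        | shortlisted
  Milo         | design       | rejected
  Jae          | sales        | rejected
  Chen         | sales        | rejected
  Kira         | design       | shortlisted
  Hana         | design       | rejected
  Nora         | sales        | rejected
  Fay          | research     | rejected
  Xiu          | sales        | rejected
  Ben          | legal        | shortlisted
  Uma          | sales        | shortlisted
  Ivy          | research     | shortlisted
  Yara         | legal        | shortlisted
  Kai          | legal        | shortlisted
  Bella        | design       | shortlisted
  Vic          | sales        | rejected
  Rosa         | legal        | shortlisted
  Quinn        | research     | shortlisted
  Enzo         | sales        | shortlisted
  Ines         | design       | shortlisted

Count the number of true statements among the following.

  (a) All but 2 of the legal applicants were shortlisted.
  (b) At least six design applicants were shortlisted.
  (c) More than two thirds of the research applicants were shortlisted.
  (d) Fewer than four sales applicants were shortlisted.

1

(a) legal: |A| = 7, |A ∩ B| = 6; needs |A ∖ B| = 2 — false.
(b) design: |A| = 7, |A ∩ B| = 5; needs |A ∩ B| ≥ 6 — false.
(c) research: |A| = 6, |A ∩ B| = 5; needs |A ∩ B| / |A| > 2/3 — true.
(d) sales: |A| = 9, |A ∩ B| = 4; needs |A ∩ B| < 4 — false.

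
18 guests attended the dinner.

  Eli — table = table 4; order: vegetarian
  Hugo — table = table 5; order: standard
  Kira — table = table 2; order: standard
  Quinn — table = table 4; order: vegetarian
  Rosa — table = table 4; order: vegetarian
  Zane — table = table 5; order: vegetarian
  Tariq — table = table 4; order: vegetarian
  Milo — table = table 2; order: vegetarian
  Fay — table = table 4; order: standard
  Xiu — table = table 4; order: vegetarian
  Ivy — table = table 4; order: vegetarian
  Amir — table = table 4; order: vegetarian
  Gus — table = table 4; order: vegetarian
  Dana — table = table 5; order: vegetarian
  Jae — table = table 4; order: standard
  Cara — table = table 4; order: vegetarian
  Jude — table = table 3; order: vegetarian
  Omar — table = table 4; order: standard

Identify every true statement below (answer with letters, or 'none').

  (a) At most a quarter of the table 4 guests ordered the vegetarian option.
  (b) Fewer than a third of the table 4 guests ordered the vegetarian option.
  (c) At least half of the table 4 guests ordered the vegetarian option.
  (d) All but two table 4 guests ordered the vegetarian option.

|A| = 12, |A ∩ B| = 9, |A ∖ B| = 3.
(a) |A ∩ B| / |A| ≤ 1/4: fails.
(b) |A ∩ B| / |A| < 1/3: fails.
(c) |A ∩ B| ≥ |A ∖ B|: holds.
(d) |A ∖ B| = 2: fails.

(c)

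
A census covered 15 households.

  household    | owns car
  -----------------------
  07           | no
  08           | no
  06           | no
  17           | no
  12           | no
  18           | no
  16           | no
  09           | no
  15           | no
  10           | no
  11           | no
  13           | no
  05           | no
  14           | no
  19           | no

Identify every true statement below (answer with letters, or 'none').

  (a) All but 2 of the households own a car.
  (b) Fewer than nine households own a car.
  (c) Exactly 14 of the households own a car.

|A| = 15, |A ∩ B| = 0, |A ∖ B| = 15.
(a) |A ∖ B| = 2: fails.
(b) |A ∩ B| < 9: holds.
(c) |A ∩ B| = 14: fails.

(b)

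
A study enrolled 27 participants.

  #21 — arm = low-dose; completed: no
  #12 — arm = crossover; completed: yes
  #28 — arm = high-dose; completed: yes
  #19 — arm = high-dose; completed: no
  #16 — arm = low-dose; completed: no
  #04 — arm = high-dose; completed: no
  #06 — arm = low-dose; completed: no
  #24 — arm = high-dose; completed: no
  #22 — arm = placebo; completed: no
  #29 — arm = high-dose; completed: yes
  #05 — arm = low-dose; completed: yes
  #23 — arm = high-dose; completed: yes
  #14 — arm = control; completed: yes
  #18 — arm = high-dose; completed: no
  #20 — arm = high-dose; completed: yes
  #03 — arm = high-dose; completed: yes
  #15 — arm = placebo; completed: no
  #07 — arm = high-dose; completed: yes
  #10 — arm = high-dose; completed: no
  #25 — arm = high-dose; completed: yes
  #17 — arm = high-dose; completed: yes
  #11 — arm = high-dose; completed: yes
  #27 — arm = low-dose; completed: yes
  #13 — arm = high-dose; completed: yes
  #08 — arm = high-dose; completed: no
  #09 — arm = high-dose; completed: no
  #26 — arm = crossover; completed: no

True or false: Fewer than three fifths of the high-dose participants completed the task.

The determiner here denotes the relation: |A ∩ B| / |A| < 3/5.
|A| = 17, |A ∩ B| = 10, |A ∖ B| = 7.
|A ∩ B|/|A| = 10/17, so the statement is true.

True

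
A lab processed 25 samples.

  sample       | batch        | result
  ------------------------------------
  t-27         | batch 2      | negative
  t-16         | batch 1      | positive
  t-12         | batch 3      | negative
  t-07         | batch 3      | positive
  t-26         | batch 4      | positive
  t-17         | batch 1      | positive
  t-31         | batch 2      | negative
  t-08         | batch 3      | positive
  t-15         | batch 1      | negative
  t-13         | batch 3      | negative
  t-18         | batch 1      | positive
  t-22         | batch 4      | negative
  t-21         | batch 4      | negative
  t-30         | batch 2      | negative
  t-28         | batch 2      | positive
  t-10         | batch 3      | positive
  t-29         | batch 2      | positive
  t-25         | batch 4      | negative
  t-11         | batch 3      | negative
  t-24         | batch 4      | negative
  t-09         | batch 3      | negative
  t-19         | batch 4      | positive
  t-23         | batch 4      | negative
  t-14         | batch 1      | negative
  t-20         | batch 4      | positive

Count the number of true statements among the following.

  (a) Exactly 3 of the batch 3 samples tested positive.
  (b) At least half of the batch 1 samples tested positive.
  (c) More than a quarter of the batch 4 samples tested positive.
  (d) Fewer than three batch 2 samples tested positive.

4

(a) batch 3: |A| = 7, |A ∩ B| = 3; needs |A ∩ B| = 3 — true.
(b) batch 1: |A| = 5, |A ∩ B| = 3; needs |A ∩ B| ≥ |A ∖ B| — true.
(c) batch 4: |A| = 8, |A ∩ B| = 3; needs |A ∩ B| / |A| > 1/4 — true.
(d) batch 2: |A| = 5, |A ∩ B| = 2; needs |A ∩ B| < 3 — true.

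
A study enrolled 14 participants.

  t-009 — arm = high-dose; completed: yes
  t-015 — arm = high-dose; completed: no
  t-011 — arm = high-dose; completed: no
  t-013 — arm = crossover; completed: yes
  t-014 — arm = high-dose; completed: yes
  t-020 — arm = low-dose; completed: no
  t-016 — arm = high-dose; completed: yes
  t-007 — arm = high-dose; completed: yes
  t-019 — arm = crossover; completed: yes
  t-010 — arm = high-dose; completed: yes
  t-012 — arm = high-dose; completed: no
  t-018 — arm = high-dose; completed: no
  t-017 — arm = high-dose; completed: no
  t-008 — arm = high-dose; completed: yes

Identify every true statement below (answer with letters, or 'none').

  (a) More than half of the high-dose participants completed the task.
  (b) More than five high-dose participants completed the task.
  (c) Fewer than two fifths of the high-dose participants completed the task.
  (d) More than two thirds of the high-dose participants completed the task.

(a), (b)

|A| = 11, |A ∩ B| = 6, |A ∖ B| = 5.
(a) |A ∩ B| > |A ∖ B|: holds.
(b) |A ∩ B| > 5: holds.
(c) |A ∩ B| / |A| < 2/5: fails.
(d) |A ∩ B| / |A| > 2/3: fails.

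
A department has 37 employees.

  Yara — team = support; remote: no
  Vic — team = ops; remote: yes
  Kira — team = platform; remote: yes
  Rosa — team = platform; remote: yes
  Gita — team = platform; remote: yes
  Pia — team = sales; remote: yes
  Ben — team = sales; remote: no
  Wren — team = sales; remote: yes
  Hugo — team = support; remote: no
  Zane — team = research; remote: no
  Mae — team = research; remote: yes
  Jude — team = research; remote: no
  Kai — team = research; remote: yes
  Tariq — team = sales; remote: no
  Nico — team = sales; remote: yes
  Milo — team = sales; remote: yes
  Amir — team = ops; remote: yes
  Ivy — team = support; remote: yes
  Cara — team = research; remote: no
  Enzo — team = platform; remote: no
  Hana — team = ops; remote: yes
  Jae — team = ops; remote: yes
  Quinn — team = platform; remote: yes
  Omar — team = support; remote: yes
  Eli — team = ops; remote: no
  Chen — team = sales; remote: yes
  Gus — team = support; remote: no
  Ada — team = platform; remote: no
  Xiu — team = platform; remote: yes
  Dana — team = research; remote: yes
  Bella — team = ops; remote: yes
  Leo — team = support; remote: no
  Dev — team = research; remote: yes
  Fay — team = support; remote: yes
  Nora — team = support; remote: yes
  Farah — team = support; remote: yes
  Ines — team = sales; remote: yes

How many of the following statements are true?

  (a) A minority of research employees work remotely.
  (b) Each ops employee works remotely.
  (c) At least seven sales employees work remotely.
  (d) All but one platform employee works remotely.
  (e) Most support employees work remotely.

1

(a) research: |A| = 7, |A ∩ B| = 4; needs |A ∩ B| < |A ∖ B| — false.
(b) ops: |A| = 6, |A ∩ B| = 5; needs A ⊆ B, i.e. every element of A is in B (|A ∖ B| = 0) — false.
(c) sales: |A| = 8, |A ∩ B| = 6; needs |A ∩ B| ≥ 7 — false.
(d) platform: |A| = 7, |A ∩ B| = 5; needs |A ∖ B| = 1 — false.
(e) support: |A| = 9, |A ∩ B| = 5; needs |A ∩ B| > |A ∖ B| — true.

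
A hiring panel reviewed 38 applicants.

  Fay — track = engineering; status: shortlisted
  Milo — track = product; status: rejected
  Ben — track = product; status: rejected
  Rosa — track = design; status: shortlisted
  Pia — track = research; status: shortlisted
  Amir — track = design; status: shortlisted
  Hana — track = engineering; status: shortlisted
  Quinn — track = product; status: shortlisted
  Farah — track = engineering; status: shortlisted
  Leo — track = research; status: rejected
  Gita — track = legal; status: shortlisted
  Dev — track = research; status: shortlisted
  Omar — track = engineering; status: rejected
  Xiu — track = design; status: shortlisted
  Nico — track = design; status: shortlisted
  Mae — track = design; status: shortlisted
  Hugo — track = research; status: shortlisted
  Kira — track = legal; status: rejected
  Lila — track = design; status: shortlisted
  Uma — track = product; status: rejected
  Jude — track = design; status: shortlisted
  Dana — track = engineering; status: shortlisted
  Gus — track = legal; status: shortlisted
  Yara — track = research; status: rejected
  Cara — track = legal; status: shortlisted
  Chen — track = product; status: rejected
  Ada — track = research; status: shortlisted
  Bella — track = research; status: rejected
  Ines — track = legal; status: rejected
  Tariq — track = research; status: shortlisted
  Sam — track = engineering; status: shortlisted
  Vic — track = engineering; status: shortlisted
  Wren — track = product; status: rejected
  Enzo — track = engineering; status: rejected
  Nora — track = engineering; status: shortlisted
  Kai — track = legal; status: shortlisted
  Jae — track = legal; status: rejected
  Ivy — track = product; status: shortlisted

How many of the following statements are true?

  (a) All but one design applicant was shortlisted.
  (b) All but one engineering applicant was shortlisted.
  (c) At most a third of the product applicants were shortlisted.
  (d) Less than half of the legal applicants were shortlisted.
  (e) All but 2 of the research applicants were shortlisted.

(a) design: |A| = 7, |A ∩ B| = 7; needs |A ∖ B| = 1 — false.
(b) engineering: |A| = 9, |A ∩ B| = 7; needs |A ∖ B| = 1 — false.
(c) product: |A| = 7, |A ∩ B| = 2; needs |A ∩ B| / |A| ≤ 1/3 — true.
(d) legal: |A| = 7, |A ∩ B| = 4; needs |A ∩ B| < |A ∖ B| — false.
(e) research: |A| = 8, |A ∩ B| = 5; needs |A ∖ B| = 2 — false.

1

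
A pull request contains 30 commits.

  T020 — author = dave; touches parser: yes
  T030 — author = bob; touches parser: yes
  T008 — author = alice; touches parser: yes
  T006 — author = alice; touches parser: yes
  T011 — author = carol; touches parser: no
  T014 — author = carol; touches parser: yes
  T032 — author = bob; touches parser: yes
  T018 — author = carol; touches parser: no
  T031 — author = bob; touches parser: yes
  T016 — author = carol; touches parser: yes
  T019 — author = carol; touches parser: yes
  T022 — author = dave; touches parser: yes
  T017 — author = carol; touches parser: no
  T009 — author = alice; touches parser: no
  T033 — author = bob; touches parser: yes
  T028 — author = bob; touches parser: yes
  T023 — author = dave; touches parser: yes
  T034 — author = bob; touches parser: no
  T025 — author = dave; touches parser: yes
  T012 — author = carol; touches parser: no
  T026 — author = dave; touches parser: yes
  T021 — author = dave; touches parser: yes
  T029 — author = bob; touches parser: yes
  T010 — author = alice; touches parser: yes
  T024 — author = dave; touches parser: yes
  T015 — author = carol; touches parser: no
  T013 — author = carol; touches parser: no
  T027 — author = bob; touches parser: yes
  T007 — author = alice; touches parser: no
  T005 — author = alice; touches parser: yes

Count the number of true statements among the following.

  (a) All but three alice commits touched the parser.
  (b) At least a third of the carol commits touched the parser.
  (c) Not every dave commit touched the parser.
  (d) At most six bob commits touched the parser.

1

(a) alice: |A| = 6, |A ∩ B| = 4; needs |A ∖ B| = 3 — false.
(b) carol: |A| = 9, |A ∩ B| = 3; needs |A ∩ B| / |A| ≥ 1/3 — true.
(c) dave: |A| = 7, |A ∩ B| = 7; needs A ⊄ B (|A ∖ B| ≥ 1) — false.
(d) bob: |A| = 8, |A ∩ B| = 7; needs |A ∩ B| ≤ 6 — false.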